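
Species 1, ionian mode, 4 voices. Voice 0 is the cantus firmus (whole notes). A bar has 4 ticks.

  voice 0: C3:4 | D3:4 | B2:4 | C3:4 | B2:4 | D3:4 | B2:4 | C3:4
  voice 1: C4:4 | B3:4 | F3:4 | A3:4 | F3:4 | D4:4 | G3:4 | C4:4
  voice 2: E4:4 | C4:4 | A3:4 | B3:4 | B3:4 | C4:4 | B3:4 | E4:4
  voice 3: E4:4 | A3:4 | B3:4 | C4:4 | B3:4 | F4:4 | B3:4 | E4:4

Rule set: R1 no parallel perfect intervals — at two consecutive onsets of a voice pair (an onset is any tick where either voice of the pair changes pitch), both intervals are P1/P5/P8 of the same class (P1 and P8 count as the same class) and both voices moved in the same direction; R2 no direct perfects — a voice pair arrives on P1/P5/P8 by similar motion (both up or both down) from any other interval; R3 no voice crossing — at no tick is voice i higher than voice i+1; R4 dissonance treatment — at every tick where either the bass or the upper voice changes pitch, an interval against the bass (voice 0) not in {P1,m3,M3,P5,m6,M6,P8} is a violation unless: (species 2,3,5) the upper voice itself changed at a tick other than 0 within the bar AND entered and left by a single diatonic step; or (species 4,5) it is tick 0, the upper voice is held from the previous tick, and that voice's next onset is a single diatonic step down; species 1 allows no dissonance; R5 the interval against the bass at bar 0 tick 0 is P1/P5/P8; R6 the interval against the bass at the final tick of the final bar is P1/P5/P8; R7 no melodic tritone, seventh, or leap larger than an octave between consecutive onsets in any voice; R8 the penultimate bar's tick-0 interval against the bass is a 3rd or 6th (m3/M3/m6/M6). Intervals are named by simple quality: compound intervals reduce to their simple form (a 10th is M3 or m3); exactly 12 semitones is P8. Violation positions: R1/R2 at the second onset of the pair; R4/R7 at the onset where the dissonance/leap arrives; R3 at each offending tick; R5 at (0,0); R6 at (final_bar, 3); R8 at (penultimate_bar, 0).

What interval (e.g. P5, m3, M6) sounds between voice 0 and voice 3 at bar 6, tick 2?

P8

voice 0=B2 voice 3=B3 -> P8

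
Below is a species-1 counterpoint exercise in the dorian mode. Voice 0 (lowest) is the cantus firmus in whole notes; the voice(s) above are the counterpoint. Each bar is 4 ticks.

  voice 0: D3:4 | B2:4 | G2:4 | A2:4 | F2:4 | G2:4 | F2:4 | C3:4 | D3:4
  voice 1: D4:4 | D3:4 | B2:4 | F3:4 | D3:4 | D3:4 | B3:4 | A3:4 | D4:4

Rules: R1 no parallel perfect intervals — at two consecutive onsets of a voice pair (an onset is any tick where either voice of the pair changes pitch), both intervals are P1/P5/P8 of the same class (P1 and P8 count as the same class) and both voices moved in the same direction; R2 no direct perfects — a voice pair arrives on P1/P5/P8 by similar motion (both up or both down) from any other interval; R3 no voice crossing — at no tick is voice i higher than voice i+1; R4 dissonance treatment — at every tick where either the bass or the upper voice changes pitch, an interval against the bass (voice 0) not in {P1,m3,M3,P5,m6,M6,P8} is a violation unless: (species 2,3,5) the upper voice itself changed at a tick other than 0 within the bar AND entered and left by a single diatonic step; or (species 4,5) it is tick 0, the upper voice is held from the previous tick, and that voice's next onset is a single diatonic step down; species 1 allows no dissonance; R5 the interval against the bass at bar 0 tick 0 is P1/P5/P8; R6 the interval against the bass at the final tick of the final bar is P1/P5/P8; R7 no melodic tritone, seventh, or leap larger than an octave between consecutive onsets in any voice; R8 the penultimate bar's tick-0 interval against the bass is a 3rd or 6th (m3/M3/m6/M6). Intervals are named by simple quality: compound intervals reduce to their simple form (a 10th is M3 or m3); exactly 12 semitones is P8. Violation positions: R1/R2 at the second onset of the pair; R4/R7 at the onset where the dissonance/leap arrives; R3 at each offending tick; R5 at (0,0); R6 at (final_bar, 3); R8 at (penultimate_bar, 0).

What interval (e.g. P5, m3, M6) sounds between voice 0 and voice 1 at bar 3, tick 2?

voice 0=A2 voice 1=F3 -> m6

m6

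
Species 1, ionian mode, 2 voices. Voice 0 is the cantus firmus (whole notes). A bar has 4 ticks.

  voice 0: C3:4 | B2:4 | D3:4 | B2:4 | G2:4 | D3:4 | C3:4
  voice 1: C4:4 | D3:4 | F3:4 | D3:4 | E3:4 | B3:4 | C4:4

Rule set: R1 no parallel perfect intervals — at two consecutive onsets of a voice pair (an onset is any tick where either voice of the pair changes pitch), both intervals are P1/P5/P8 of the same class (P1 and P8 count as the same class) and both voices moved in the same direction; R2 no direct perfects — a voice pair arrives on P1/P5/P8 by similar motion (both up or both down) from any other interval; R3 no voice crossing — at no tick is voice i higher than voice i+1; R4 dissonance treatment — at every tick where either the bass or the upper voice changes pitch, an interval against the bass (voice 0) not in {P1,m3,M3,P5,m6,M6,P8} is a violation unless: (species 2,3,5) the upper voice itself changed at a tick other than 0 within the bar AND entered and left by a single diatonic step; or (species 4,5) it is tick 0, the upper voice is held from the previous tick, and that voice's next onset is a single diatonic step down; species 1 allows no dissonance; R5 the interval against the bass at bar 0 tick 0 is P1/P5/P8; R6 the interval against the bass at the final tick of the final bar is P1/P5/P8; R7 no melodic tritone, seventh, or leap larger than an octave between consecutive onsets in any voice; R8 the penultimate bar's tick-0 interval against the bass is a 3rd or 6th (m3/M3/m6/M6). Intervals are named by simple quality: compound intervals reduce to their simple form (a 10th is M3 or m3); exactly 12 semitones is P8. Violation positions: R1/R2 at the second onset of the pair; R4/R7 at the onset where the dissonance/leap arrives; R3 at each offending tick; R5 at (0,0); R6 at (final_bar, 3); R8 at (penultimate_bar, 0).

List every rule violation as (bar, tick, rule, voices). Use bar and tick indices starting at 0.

(1, 0, R7, (1,))

bar 0: v0=C3 v1=C4 downbeat P8
bar 1: v0=B2 v1=D3 downbeat m3
bar 2: v0=D3 v1=F3 downbeat m3
bar 3: v0=B2 v1=D3 downbeat m3
bar 4: v0=G2 v1=E3 downbeat M6
bar 5: v0=D3 v1=B3 downbeat M6
bar 6: v0=C3 v1=C4 downbeat P8
  -> R7 @ bar 1 tick 0 v(1,): C4->D3 leap 10st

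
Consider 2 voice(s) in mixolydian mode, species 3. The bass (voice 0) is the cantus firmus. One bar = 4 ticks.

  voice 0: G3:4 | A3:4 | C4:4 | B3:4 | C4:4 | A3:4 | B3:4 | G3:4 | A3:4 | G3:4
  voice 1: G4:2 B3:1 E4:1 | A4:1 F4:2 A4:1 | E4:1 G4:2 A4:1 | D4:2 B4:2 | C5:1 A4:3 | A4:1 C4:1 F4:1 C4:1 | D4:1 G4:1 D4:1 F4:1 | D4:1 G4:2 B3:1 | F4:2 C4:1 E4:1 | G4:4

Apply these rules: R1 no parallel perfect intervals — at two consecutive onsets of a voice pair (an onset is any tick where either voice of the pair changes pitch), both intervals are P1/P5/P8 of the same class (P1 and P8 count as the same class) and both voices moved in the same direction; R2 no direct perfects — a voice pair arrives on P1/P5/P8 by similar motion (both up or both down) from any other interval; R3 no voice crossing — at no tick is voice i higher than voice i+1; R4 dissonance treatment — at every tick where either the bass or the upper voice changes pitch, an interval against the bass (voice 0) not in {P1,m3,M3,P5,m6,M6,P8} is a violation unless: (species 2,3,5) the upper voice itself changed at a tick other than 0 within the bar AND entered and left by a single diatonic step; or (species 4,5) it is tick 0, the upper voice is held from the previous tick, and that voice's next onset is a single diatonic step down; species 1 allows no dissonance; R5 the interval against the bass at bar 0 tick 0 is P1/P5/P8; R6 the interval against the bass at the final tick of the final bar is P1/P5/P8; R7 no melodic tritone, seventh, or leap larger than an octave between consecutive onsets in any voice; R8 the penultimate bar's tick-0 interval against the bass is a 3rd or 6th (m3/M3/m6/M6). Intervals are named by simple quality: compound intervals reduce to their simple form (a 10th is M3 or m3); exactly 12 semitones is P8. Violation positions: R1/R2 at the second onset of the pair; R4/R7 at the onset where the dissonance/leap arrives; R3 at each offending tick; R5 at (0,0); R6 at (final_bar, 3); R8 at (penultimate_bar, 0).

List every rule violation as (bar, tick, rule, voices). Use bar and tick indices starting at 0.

(1, 0, R2, (0, 1))
(4, 0, R1, (0, 1))
(6, 3, R4, (0, 1))
(7, 0, R2, (0, 1))
(8, 0, R7, (1,))

bar 0: v0=G3 v1=G4 downbeat P8
bar 1: v0=A3 v1=A4 downbeat P8
bar 2: v0=C4 v1=E4 downbeat M3
bar 3: v0=B3 v1=D4 downbeat m3
bar 4: v0=C4 v1=C5 downbeat P8
bar 5: v0=A3 v1=A4 downbeat P8
bar 6: v0=B3 v1=D4 downbeat m3
bar 7: v0=G3 v1=D4 downbeat P5
bar 8: v0=A3 v1=F4 downbeat m6
bar 9: v0=G3 v1=G4 downbeat P8
  -> R2 @ bar 1 tick 0 v(0, 1): G3/E4 M6 -> A3/A4 P8 similar
  -> R1 @ bar 4 tick 0 v(0, 1): B3/B4 P8 -> C4/C5 P8 similar
  -> R4 @ bar 6 tick 3 v(0, 1): B3/F4 TT untreated
  -> R2 @ bar 7 tick 0 v(0, 1): B3/F4 TT -> G3/D4 P5 similar
  -> R7 @ bar 8 tick 0 v(1,): B3->F4 leap 6st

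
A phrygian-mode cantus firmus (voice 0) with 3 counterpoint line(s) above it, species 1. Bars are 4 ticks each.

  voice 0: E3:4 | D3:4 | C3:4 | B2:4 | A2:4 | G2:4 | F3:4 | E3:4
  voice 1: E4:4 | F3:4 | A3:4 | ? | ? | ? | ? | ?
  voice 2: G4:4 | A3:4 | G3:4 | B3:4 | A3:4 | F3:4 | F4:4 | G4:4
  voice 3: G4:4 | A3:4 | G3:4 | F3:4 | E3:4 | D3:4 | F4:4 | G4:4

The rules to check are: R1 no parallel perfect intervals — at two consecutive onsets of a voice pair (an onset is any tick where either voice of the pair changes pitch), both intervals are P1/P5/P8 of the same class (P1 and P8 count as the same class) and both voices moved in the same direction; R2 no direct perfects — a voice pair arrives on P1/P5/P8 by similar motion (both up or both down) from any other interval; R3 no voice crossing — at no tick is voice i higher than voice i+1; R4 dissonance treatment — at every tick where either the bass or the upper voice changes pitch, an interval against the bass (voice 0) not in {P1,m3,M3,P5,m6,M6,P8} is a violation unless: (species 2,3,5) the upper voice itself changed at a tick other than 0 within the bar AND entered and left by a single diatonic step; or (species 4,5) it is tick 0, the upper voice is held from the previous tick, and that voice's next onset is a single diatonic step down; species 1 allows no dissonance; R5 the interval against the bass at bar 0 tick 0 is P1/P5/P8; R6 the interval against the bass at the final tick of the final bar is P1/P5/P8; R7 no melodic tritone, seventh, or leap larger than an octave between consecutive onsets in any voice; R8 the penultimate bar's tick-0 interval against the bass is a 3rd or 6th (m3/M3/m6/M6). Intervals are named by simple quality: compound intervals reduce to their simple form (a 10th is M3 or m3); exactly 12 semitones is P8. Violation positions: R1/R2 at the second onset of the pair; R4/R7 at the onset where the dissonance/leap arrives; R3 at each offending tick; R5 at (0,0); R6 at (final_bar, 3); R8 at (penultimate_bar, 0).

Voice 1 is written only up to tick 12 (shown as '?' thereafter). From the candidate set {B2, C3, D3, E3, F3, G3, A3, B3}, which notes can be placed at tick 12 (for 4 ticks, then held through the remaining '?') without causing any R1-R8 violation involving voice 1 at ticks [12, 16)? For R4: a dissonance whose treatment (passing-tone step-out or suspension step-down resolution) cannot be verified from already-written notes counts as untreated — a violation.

B2: violates R2,R7
C3: violates R4
D3: legal
E3: violates R4
F3: violates R2,R4
G3: legal
A3: violates R4
B3: violates R2

{D3, G3}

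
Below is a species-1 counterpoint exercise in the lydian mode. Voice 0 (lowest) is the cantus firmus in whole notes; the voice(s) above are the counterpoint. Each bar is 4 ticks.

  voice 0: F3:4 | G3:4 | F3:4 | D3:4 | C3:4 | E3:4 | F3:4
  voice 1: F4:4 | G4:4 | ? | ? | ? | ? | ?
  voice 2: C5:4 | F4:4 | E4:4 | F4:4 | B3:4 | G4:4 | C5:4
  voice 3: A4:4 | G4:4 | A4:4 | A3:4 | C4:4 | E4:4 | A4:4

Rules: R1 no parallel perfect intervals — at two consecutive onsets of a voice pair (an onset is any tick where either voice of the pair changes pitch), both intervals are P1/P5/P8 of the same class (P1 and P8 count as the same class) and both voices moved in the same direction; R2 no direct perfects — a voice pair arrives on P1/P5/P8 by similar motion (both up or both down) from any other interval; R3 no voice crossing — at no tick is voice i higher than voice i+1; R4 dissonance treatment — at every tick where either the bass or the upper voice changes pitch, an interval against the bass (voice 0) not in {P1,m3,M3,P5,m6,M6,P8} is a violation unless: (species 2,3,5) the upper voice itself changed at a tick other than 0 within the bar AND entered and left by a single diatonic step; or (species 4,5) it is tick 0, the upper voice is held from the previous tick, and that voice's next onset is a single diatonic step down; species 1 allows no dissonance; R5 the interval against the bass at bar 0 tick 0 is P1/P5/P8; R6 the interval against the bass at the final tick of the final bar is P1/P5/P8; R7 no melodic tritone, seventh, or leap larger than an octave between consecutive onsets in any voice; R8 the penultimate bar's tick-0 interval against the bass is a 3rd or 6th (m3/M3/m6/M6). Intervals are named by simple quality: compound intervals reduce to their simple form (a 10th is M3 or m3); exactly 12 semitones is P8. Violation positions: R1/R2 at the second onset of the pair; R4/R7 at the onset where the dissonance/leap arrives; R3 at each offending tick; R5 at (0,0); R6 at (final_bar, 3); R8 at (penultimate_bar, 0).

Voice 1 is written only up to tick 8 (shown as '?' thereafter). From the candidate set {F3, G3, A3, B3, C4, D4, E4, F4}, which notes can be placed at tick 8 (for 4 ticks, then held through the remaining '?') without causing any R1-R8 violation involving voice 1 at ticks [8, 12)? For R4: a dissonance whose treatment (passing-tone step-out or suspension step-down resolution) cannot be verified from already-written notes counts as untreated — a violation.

F3: violates R1,R7
G3: violates R4
A3: violates R2,R7
B3: violates R4
C4: violates R2
D4: legal
E4: violates R2,R4
F4: violates R1,R3

{D4}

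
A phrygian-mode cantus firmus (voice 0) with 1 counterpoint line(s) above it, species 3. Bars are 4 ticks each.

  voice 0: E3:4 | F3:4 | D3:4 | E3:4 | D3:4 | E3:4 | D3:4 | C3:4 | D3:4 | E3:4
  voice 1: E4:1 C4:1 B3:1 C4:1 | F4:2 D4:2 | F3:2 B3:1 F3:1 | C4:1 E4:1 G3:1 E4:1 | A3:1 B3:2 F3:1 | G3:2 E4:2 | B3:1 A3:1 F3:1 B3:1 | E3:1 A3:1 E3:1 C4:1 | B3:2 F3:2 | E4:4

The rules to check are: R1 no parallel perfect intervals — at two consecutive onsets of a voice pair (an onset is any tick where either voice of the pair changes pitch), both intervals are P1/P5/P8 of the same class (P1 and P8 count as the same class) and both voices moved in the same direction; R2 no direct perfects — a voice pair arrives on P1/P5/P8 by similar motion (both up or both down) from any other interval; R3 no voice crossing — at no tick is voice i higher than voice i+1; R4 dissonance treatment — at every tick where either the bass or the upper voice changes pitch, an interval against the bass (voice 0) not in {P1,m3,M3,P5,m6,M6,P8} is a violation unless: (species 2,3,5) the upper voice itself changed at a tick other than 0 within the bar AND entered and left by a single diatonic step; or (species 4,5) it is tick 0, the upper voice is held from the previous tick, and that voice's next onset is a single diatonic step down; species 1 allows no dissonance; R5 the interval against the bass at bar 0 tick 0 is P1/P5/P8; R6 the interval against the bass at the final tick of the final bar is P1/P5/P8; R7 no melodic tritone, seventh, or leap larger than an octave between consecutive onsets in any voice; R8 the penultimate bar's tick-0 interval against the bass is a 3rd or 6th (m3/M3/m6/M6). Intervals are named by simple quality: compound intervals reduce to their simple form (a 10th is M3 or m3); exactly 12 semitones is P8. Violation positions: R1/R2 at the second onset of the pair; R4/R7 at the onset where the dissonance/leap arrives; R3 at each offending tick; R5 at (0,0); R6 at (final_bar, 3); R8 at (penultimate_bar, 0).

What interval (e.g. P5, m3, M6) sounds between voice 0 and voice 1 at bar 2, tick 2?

voice 0=D3 voice 1=B3 -> M6

M6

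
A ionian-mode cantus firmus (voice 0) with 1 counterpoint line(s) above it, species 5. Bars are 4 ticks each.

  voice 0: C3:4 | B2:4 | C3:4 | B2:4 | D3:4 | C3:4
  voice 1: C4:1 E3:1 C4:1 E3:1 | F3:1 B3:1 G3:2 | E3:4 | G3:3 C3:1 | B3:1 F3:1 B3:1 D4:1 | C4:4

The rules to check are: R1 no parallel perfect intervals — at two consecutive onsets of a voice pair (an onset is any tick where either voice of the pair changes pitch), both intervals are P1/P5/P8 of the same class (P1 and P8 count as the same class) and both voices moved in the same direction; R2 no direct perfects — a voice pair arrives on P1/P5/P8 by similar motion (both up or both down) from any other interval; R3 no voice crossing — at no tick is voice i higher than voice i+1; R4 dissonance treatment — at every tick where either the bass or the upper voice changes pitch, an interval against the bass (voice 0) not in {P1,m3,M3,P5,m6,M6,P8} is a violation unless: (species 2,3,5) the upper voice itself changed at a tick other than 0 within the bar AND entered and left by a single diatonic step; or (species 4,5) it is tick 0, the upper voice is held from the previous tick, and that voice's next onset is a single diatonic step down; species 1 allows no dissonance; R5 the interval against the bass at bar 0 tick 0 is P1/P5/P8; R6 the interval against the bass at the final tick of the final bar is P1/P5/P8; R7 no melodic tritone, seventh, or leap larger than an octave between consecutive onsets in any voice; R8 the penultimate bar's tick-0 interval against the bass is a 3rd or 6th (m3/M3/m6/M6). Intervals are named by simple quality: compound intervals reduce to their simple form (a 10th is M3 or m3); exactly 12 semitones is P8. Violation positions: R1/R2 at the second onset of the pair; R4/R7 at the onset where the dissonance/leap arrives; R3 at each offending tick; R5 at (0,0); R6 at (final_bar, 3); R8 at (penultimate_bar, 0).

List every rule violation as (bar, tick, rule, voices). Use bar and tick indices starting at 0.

bar 0: v0=C3 v1=C4 downbeat P8
bar 1: v0=B2 v1=F3 downbeat TT
bar 2: v0=C3 v1=E3 downbeat M3
bar 3: v0=B2 v1=G3 downbeat m6
bar 4: v0=D3 v1=B3 downbeat M6
bar 5: v0=C3 v1=C4 downbeat P8
  -> R4 @ bar 1 tick 0 v(0, 1): B2/F3 TT untreated
  -> R7 @ bar 1 tick 1 v(1,): F3->B3 leap 6st
  -> R4 @ bar 3 tick 3 v(0, 1): B2/C3 m2 untreated
  -> R7 @ bar 4 tick 0 v(1,): C3->B3 leap 11st
  -> R7 @ bar 4 tick 1 v(1,): B3->F3 leap 6st
  -> R7 @ bar 4 tick 2 v(1,): F3->B3 leap 6st
  -> R1 @ bar 5 tick 0 v(0, 1): D3/D4 P8 -> C3/C4 P8 similar

(1, 0, R4, (0, 1))
(1, 1, R7, (1,))
(3, 3, R4, (0, 1))
(4, 0, R7, (1,))
(4, 1, R7, (1,))
(4, 2, R7, (1,))
(5, 0, R1, (0, 1))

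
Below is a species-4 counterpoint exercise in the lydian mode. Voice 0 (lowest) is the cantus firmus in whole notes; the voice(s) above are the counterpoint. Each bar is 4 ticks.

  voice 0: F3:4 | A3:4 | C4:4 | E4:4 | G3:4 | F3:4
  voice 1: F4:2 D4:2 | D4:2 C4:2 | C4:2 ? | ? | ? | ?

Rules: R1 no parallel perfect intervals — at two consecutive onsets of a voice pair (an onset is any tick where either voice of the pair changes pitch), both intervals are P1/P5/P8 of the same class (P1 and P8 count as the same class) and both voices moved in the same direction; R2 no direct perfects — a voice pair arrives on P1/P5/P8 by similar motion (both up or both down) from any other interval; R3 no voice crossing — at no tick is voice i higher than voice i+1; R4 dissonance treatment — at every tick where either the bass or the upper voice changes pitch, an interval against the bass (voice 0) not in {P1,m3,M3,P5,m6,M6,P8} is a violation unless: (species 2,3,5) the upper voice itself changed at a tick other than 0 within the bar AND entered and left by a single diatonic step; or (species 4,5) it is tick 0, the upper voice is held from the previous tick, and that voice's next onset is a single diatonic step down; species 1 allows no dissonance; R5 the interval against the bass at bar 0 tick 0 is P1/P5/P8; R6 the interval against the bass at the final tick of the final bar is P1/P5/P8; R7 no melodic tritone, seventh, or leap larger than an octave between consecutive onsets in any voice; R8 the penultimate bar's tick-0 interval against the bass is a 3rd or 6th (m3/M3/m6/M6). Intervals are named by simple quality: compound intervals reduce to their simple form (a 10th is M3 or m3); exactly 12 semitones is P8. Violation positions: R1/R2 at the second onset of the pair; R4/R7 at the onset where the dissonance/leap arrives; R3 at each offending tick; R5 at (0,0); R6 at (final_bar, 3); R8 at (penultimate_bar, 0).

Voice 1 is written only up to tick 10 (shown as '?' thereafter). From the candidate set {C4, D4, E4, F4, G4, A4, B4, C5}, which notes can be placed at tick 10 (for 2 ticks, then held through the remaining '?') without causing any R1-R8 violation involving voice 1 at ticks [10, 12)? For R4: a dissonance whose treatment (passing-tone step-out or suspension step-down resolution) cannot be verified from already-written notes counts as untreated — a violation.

C4: legal
D4: violates R4
E4: legal
F4: violates R4
G4: legal
A4: legal
B4: violates R4,R7
C5: legal

{A4, C4, C5, E4, G4}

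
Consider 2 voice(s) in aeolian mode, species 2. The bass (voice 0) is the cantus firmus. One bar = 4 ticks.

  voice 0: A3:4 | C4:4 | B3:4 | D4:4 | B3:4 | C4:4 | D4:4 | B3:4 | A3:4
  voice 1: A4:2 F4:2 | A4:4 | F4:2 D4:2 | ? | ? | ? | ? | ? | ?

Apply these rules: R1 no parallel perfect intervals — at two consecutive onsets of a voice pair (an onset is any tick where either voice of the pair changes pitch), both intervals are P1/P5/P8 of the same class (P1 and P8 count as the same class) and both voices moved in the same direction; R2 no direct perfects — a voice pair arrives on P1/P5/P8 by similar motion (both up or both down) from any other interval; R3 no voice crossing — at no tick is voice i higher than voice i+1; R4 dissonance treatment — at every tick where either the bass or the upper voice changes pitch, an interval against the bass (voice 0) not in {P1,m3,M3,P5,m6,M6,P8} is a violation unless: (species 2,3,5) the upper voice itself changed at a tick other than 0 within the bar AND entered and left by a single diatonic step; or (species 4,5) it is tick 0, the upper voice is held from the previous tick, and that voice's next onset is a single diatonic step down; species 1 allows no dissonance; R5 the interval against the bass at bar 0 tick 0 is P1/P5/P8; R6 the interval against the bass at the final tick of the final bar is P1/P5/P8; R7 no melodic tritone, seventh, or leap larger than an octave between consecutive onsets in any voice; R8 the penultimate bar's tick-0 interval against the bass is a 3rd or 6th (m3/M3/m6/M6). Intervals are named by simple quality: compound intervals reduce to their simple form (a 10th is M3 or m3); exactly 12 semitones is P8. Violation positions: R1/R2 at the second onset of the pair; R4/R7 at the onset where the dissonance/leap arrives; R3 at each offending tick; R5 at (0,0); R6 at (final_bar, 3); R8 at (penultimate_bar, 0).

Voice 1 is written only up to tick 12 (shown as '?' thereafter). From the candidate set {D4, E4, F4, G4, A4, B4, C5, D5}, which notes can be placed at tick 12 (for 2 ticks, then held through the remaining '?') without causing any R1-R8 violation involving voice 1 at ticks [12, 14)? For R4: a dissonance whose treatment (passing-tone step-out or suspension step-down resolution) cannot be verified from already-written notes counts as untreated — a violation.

D4: legal
E4: violates R4
F4: legal
G4: violates R4
A4: violates R2
B4: legal
C5: violates R4,R7
D5: violates R2

{B4, D4, F4}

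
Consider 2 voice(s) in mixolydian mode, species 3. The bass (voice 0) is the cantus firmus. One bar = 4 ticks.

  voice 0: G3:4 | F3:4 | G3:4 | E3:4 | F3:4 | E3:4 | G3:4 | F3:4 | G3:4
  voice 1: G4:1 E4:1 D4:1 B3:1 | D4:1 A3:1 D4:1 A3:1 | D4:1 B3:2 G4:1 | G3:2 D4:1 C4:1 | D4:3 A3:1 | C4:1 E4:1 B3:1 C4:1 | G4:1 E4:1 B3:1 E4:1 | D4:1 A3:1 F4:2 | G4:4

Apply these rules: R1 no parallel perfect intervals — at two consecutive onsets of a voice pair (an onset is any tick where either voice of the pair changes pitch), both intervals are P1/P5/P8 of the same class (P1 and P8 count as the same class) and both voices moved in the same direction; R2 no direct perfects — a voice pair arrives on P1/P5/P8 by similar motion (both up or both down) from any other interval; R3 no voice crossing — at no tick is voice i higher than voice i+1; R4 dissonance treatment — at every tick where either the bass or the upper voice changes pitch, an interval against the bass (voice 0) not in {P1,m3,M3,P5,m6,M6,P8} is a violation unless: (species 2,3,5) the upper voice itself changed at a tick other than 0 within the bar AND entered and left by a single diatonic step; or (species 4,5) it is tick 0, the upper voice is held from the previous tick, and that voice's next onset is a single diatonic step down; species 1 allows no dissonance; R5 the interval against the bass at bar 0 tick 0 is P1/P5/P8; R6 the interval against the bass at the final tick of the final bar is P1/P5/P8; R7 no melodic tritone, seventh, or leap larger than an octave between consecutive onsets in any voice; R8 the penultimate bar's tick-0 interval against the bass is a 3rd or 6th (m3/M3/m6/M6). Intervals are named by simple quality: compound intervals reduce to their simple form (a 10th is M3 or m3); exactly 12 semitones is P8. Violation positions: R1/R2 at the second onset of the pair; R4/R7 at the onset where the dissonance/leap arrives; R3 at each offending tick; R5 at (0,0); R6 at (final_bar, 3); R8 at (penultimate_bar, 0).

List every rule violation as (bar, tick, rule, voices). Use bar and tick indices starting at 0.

bar 0: v0=G3 v1=G4 downbeat P8
bar 1: v0=F3 v1=D4 downbeat M6
bar 2: v0=G3 v1=D4 downbeat P5
bar 3: v0=E3 v1=G3 downbeat m3
bar 4: v0=F3 v1=D4 downbeat M6
bar 5: v0=E3 v1=C4 downbeat m6
bar 6: v0=G3 v1=G4 downbeat P8
bar 7: v0=F3 v1=D4 downbeat M6
bar 8: v0=G3 v1=G4 downbeat P8
  -> R2 @ bar 2 tick 0 v(0, 1): F3/A3 M3 -> G3/D4 P5 similar
  -> R4 @ bar 3 tick 2 v(0, 1): E3/D4 m7 untreated
  -> R2 @ bar 6 tick 0 v(0, 1): E3/C4 m6 -> G3/G4 P8 similar
  -> R1 @ bar 8 tick 0 v(0, 1): F3/F4 P8 -> G3/G4 P8 similar

(2, 0, R2, (0, 1))
(3, 2, R4, (0, 1))
(6, 0, R2, (0, 1))
(8, 0, R1, (0, 1))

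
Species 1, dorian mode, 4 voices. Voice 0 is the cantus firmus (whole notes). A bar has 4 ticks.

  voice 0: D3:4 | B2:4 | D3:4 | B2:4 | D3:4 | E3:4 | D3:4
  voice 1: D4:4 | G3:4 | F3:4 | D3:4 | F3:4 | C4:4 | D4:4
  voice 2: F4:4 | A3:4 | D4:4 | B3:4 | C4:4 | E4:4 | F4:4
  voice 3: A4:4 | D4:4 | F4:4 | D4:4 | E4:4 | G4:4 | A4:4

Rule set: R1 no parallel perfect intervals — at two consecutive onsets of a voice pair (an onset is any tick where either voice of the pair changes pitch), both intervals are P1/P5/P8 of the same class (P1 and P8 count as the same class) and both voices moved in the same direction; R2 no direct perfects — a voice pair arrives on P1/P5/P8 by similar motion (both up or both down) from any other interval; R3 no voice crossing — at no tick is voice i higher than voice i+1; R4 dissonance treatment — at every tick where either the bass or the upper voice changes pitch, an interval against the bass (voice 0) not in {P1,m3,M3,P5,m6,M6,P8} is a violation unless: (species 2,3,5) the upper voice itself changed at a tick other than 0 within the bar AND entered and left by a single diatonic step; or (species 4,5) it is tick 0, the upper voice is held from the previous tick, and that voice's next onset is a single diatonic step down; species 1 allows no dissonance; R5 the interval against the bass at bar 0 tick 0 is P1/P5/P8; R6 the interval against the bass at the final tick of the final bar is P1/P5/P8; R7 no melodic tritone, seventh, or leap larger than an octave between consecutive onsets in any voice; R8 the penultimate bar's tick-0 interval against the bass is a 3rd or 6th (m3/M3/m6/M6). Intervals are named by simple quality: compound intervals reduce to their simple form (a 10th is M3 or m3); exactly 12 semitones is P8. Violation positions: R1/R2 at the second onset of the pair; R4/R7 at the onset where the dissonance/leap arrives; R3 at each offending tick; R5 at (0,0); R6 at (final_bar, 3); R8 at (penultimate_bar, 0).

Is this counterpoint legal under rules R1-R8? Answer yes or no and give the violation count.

bar 0: v0=D3 v1=D4 v2=F4 v3=A4 (P5)
bar 1: v0=B2 v1=G3 v2=A3 v3=D4 (m3)
bar 2: v0=D3 v1=F3 v2=D4 v3=F4 (m3)
bar 3: v0=B2 v1=D3 v2=B3 v3=D4 (m3)
bar 4: v0=D3 v1=F3 v2=C4 v3=E4 (M2)
bar 5: v0=E3 v1=C4 v2=E4 v3=G4 (m3)
bar 6: v0=D3 v1=D4 v2=F4 v3=A4 (P5)
  R5 @ bar0.0: opens on m3
  R1 @ bar1.0: D4/A4 P5 -> G3/D4 P5 similar
  R4 @ bar1.0: B2/A3 m7 untreated
  R2 @ bar2.0: B2/A3 m7 -> D3/D4 P8 similar
  R1 @ bar3.0: D3/D4 P8 -> B2/B3 P8 similar
  R1 @ bar3.0: F3/F4 P8 -> D3/D4 P8 similar
  R2 @ bar4.0: D3/B3 M6 -> F3/C4 P5 similar
  R4 @ bar4.0: D3/C4 m7 untreated
  R4 @ bar4.0: D3/E4 M2 untreated
  R2 @ bar5.0: D3/C4 m7 -> E3/E4 P8 similar
  R2 @ bar5.0: F3/E4 M7 -> C4/G4 P5 similar
  R8 @ bar5.0: penult P8 not 3rd/6th
  R1 @ bar6.0: C4/G4 P5 -> D4/A4 P5 similar
  R6 @ bar6.3: closes on m3

No (14 violations)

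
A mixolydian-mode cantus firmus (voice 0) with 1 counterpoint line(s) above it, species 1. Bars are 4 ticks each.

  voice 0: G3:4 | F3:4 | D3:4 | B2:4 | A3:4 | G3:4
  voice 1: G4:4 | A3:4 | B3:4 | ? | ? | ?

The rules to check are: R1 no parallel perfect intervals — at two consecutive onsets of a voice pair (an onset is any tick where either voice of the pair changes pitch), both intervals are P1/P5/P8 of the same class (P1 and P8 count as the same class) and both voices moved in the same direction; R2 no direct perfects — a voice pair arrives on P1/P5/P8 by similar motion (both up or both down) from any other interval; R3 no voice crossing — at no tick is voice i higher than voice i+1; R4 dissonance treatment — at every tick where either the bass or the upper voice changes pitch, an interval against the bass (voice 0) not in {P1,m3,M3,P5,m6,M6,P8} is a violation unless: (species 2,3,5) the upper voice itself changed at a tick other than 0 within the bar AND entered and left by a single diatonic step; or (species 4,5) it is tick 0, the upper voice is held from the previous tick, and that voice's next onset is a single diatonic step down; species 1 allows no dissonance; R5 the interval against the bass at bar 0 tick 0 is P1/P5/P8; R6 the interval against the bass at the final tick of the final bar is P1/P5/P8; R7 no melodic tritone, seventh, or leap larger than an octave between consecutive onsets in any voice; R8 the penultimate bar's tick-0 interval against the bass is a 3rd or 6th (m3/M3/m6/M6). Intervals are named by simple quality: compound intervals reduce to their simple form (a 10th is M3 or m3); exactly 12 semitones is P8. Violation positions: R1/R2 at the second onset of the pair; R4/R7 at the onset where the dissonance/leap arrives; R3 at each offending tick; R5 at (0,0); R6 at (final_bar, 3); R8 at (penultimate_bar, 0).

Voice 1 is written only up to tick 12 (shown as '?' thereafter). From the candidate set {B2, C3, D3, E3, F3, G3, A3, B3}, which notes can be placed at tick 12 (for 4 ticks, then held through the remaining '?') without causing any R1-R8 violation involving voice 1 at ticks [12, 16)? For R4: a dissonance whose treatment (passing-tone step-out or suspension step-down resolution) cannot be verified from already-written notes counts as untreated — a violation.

{B3, D3, G3}

B2: violates R2
C3: violates R4,R7
D3: legal
E3: violates R4
F3: violates R4,R7
G3: legal
A3: violates R4
B3: legal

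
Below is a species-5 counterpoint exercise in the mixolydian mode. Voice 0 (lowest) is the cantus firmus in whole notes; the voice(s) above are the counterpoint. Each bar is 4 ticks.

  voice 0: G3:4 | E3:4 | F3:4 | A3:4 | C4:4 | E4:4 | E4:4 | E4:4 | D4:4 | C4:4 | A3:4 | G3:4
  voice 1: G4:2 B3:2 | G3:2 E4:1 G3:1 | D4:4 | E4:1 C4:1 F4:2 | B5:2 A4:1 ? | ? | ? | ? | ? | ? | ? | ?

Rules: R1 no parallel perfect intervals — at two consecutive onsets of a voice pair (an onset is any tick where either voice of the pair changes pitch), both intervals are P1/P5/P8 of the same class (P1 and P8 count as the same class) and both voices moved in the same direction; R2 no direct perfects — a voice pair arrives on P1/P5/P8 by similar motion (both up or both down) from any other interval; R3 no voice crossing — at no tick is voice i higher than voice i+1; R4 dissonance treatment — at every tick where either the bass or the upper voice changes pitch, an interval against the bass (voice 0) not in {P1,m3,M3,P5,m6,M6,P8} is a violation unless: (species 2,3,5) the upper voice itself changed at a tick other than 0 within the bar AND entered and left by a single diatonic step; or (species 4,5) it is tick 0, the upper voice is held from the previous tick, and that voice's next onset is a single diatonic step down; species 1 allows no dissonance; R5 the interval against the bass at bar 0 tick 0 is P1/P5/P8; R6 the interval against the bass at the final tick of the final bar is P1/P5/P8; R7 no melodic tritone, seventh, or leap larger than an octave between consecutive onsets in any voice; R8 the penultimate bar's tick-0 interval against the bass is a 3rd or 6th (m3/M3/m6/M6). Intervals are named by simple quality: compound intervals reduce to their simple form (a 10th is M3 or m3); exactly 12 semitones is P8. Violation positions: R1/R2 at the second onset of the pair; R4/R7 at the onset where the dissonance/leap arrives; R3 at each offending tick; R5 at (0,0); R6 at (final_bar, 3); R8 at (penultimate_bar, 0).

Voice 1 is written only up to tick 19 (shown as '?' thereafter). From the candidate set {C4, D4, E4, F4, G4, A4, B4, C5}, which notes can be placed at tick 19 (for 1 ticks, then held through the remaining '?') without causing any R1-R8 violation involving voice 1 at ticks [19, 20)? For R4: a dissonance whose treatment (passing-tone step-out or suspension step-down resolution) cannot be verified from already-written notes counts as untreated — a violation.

{A4, C4, C5, E4, G4}

C4: legal
D4: violates R4
E4: legal
F4: violates R4
G4: legal
A4: legal
B4: violates R4
C5: legal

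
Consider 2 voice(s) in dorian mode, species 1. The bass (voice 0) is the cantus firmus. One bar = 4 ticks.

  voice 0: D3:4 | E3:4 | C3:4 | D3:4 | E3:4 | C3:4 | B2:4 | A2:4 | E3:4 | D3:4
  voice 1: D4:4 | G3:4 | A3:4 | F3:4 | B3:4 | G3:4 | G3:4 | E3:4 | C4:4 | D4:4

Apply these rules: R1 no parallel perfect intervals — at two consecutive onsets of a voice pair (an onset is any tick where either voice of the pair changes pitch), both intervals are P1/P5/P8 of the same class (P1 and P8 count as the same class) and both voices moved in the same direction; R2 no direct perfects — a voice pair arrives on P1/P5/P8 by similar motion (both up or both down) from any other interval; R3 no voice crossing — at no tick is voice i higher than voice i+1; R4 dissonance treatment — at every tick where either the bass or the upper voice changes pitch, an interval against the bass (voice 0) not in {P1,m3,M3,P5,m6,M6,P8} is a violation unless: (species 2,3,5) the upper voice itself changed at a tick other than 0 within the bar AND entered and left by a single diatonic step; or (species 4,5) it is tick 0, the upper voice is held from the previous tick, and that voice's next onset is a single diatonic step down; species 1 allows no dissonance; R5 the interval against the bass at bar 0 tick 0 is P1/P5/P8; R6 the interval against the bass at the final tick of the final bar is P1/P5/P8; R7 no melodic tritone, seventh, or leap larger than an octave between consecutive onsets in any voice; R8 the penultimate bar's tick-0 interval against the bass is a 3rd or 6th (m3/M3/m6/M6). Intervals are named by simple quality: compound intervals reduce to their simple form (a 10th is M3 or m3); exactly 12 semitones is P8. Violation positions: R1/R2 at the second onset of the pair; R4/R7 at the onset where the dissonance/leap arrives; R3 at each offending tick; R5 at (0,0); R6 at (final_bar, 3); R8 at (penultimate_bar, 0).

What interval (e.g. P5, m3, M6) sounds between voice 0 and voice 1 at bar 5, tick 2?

P5

voice 0=C3 voice 1=G3 -> P5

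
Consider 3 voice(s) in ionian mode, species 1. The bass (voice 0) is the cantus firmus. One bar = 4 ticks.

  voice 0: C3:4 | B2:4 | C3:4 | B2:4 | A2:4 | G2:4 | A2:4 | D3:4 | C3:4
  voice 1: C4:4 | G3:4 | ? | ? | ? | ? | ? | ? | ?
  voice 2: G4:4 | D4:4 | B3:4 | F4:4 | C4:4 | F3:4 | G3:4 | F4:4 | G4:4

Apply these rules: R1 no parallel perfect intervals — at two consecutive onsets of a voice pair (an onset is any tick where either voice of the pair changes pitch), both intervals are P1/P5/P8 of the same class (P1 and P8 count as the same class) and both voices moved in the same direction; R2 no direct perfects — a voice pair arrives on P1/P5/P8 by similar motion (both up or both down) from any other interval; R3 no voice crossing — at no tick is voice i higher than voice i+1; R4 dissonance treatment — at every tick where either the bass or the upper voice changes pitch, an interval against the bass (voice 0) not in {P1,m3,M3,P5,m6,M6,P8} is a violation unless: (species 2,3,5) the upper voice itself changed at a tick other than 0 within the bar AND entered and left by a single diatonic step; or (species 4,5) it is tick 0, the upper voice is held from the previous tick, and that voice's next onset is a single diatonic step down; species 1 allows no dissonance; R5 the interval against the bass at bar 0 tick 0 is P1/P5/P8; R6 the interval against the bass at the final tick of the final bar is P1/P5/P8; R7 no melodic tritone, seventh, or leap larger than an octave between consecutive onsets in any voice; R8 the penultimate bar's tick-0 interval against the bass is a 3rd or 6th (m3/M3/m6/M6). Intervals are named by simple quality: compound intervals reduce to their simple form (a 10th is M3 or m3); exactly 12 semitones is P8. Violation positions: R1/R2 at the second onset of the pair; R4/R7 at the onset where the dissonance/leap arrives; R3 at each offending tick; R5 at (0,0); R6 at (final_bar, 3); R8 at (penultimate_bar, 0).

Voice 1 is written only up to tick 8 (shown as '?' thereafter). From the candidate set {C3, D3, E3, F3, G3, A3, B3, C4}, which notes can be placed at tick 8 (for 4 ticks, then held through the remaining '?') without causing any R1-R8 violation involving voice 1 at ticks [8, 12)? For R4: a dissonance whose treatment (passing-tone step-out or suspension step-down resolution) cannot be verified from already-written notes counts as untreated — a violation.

C3: legal
D3: violates R4
E3: violates R1
F3: violates R4
G3: legal
A3: legal
B3: violates R4
C4: violates R2,R3

{A3, C3, G3}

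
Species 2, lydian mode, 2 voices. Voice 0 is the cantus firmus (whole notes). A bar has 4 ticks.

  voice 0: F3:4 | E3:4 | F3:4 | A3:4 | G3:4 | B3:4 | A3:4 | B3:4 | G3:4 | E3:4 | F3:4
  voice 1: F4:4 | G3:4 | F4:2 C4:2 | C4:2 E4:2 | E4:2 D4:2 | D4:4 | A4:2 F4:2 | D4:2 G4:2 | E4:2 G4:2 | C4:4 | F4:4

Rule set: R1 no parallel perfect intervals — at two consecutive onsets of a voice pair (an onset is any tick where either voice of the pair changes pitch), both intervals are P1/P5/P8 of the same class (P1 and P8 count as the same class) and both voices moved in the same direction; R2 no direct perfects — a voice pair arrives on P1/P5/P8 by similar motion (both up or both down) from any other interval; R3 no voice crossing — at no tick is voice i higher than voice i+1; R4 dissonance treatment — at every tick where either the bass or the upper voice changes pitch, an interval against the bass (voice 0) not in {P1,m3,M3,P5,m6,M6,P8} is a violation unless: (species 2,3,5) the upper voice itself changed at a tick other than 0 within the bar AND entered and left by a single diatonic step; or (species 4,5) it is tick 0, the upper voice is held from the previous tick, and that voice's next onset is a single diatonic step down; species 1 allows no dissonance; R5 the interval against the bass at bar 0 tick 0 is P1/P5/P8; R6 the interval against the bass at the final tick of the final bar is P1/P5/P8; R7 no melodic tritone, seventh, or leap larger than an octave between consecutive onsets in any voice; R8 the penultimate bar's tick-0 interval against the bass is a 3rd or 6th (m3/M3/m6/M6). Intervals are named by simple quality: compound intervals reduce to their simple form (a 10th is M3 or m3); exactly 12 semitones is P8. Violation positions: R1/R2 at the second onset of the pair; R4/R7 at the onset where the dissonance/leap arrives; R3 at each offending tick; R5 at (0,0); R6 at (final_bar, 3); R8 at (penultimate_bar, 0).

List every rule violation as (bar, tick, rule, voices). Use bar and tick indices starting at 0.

(1, 0, R7, (1,))
(2, 0, R2, (0, 1))
(2, 0, R7, (1,))
(10, 0, R2, (0, 1))

bar 0: v0=F3 v1=F4 downbeat P8
bar 1: v0=E3 v1=G3 downbeat m3
bar 2: v0=F3 v1=F4 downbeat P8
bar 3: v0=A3 v1=C4 downbeat m3
bar 4: v0=G3 v1=E4 downbeat M6
bar 5: v0=B3 v1=D4 downbeat m3
bar 6: v0=A3 v1=A4 downbeat P8
bar 7: v0=B3 v1=D4 downbeat m3
bar 8: v0=G3 v1=E4 downbeat M6
bar 9: v0=E3 v1=C4 downbeat m6
bar 10: v0=F3 v1=F4 downbeat P8
  -> R7 @ bar 1 tick 0 v(1,): F4->G3 leap 10st
  -> R2 @ bar 2 tick 0 v(0, 1): E3/G3 m3 -> F3/F4 P8 similar
  -> R7 @ bar 2 tick 0 v(1,): G3->F4 leap 10st
  -> R2 @ bar 10 tick 0 v(0, 1): E3/C4 m6 -> F3/F4 P8 similar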